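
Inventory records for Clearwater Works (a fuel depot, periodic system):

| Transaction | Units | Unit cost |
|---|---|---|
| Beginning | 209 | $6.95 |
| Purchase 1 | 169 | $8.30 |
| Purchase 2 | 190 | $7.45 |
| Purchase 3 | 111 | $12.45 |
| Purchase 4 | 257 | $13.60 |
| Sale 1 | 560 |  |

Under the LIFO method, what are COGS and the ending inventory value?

Sale 1 (560) [LIFO — newest first]: 257 @ $13.60 + 111 @ $12.45 + 190 @ $7.45 + 2 @ $8.30 = $6,309.25
Ending inventory: 209 @ $6.95 + 167 @ $8.30 = $2,838.65
Check: goods available $9,147.90 = COGS $6,309.25 + ending $2,838.65

COGS = $6,309.25; ending inventory = $2,838.65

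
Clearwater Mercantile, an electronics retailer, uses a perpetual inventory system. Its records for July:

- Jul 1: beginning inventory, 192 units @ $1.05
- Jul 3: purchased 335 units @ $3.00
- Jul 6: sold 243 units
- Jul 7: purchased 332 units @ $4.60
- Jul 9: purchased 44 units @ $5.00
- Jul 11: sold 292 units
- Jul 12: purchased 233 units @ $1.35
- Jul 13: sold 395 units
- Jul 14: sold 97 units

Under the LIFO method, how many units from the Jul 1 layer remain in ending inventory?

109

Jul 6, 243 sold [LIFO — newest first]: 243 @ $3.00 = $729.00
Jul 11, 292 sold [LIFO — newest first]: 44 @ $5.00 + 248 @ $4.60 = $1,360.80
Jul 13, 395 sold [LIFO — newest first]: 233 @ $1.35 + 84 @ $4.60 + 78 @ $3.00 = $934.95
Jul 14, 97 sold [LIFO — newest first]: 14 @ $3.00 + 83 @ $1.05 = $129.15
Total COGS = $729.00 + $1,360.80 + $934.95 + $129.15 = $3,153.90
Ending inventory: 109 @ $1.05 = $114.45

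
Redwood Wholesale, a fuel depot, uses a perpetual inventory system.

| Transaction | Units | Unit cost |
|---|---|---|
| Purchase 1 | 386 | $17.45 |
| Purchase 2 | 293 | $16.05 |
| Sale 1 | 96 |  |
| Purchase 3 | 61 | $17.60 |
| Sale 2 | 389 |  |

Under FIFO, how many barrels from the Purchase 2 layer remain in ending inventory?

194

Sale 1 (96) [FIFO — oldest first]: 96 @ $17.45 = $1,675.20
Sale 2 (389) [FIFO — oldest first]: 290 @ $17.45 + 99 @ $16.05 = $6,649.45
Total COGS = $1,675.20 + $6,649.45 = $8,324.65
Ending inventory: 194 @ $16.05 + 61 @ $17.60 = $4,187.30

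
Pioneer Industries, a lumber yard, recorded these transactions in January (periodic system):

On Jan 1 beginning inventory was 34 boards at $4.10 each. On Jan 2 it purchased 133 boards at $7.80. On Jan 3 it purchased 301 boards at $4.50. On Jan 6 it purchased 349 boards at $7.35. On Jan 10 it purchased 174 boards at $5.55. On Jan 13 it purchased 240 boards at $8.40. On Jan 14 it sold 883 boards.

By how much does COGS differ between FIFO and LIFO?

FIFO COGS: 34 @ $4.10 + 133 @ $7.80 + 301 @ $4.50 + 349 @ $7.35 + 66 @ $5.55 = $5,462.75
LIFO COGS: 240 @ $8.40 + 174 @ $5.55 + 349 @ $7.35 + 120 @ $4.50 = $6,086.85
Difference = |$5,462.75 − $6,086.85| = $624.10

$624.10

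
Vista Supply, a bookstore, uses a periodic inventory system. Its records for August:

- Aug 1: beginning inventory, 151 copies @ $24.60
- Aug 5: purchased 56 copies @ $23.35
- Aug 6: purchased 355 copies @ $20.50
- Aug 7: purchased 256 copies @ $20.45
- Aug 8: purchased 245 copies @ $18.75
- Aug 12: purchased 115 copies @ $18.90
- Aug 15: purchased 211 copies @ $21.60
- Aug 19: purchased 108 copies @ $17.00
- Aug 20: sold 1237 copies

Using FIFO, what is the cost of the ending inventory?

Ending inventory = $5,119.20

Aug 20, 1237 sold [FIFO — oldest first]: 151 @ $24.60 + 56 @ $23.35 + 355 @ $20.50 + 256 @ $20.45 + 245 @ $18.75 + 115 @ $18.90 + 59 @ $21.60 = $25,576.55
Ending inventory: 152 @ $21.60 + 108 @ $17.00 = $5,119.20
Check: goods available $30,695.75 = COGS $25,576.55 + ending $5,119.20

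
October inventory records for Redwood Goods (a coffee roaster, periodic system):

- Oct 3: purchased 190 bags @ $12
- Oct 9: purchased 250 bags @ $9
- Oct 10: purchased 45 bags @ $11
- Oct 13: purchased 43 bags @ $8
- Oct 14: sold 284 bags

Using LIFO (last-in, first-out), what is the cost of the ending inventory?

Oct 14, 284 sold [LIFO — newest first]: 43 @ $8 + 45 @ $11 + 196 @ $9 = $2,603
Ending inventory: 190 @ $12 + 54 @ $9 = $2,766
Check: goods available $5,369 = COGS $2,603 + ending $2,766

Ending inventory = $2,766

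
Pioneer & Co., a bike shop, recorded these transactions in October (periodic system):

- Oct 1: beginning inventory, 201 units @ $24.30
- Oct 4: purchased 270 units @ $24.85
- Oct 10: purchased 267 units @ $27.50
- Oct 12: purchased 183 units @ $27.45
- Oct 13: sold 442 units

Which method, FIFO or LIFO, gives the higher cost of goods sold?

FIFO COGS: 201 @ $24.30 + 241 @ $24.85 = $10,873.15
LIFO COGS: 183 @ $27.45 + 259 @ $27.50 = $12,145.85

LIFO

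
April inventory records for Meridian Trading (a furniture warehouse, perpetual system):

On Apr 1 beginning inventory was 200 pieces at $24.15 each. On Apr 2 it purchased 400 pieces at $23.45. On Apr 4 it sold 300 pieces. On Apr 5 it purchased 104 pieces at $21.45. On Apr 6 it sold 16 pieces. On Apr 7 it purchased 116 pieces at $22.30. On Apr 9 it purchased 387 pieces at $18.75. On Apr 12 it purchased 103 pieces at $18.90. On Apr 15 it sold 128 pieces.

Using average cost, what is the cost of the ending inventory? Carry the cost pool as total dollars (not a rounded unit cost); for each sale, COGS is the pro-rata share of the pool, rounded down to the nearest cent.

Ending inventory = $18,083.04

After Apr 1: 200 on hand, pool $4,830.00 (≈ $24.1500 each)
After Apr 2: 600 on hand, pool $14,210.00 (≈ $23.6833 each)
Apr 4, sell 300: 300/600 × $14,210.00 → $7,105.00
After Apr 5: 404 on hand, pool $9,335.80 (≈ $23.1084 each)
Apr 6, sell 16: 16/404 × $9,335.80 → $369.73
After Apr 7: 504 on hand, pool $11,552.87 (≈ $22.9224 each)
After Apr 9: 891 on hand, pool $18,809.12 (≈ $21.1101 each)
After Apr 12: 994 on hand, pool $20,755.82 (≈ $20.8811 each)
Apr 15, sell 128: 128/994 × $20,755.82 → $2,672.78
Total COGS = $7,105.00 + $369.73 + $2,672.78 = $10,147.51
Ending inventory (cost pool remaining) = $18,083.04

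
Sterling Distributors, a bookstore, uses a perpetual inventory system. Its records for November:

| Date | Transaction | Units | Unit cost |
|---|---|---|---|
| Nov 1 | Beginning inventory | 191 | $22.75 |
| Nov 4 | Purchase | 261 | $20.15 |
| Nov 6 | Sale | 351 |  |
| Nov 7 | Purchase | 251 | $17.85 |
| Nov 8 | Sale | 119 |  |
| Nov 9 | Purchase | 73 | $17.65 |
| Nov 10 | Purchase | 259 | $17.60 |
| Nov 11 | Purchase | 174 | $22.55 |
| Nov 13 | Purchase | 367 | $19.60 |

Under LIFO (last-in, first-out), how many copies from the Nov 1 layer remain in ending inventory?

Nov 6, 351 sold [LIFO — newest first]: 261 @ $20.15 + 90 @ $22.75 = $7,306.65
Nov 8, 119 sold [LIFO — newest first]: 119 @ $17.85 = $2,124.15
Total COGS = $7,306.65 + $2,124.15 = $9,430.80
Ending inventory: 101 @ $22.75 + 132 @ $17.85 + 73 @ $17.65 + 259 @ $17.60 + 174 @ $22.55 + 367 @ $19.60 = $21,617.70

101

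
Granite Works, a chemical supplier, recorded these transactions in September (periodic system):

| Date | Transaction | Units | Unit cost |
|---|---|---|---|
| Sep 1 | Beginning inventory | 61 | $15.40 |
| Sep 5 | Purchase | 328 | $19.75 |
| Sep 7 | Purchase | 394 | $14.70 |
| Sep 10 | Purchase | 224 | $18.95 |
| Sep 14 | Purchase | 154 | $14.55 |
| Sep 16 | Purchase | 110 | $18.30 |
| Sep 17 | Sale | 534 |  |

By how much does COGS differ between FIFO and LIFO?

$374.20

FIFO COGS: 61 @ $15.40 + 328 @ $19.75 + 145 @ $14.70 = $9,548.90
LIFO COGS: 110 @ $18.30 + 154 @ $14.55 + 224 @ $18.95 + 46 @ $14.70 = $9,174.70
Difference = |$9,548.90 − $9,174.70| = $374.20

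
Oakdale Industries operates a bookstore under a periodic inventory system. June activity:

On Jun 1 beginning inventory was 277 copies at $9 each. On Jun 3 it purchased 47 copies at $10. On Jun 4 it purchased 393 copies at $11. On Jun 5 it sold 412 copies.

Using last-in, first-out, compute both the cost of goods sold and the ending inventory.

Jun 5, 412 sold [LIFO — newest first]: 393 @ $11 + 19 @ $10 = $4,513
Ending inventory: 277 @ $9 + 28 @ $10 = $2,773

COGS = $4,513; ending inventory = $2,773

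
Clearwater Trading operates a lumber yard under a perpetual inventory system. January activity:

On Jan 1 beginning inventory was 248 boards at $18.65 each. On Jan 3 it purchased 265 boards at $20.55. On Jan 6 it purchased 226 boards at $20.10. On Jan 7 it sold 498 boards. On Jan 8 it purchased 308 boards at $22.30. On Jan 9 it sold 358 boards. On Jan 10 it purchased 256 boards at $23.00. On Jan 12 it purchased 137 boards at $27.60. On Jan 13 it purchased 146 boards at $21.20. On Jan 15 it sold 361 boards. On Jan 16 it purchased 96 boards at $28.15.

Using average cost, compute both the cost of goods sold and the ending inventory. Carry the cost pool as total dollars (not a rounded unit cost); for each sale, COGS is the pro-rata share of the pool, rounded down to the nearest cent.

COGS = $25,748.23; ending inventory = $11,200.52

After Jan 1: 248 on hand, pool $4,625.20 (≈ $18.6500 each)
After Jan 3: 513 on hand, pool $10,070.95 (≈ $19.6315 each)
After Jan 6: 739 on hand, pool $14,613.55 (≈ $19.7748 each)
Jan 7, sell 498: 498/739 × $14,613.55 → $9,847.83
After Jan 8: 549 on hand, pool $11,634.12 (≈ $21.1915 each)
Jan 9, sell 358: 358/549 × $11,634.12 → $7,586.54
After Jan 10: 447 on hand, pool $9,935.58 (≈ $22.2272 each)
After Jan 12: 584 on hand, pool $13,716.78 (≈ $23.4876 each)
After Jan 13: 730 on hand, pool $16,811.98 (≈ $23.0301 each)
Jan 15, sell 361: 361/730 × $16,811.98 → $8,313.86
After Jan 16: 465 on hand, pool $11,200.52 (≈ $24.0871 each)
Total COGS = $9,847.83 + $7,586.54 + $8,313.86 = $25,748.23
Ending inventory (cost pool remaining) = $11,200.52
Check: goods available $36,948.75 = COGS $25,748.23 + ending $11,200.52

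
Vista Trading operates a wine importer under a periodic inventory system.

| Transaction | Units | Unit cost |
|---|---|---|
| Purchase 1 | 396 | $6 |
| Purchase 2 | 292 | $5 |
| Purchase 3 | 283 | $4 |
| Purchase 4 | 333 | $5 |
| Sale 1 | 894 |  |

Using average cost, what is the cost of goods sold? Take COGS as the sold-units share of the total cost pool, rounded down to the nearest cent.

Sale 1, sell 894: 894/1304 × $6,633.00 → $4,547.47
Ending inventory (cost pool remaining) = $2,085.53
Check: goods available $6,633.00 = COGS $4,547.47 + ending $2,085.53

COGS = $4,547.47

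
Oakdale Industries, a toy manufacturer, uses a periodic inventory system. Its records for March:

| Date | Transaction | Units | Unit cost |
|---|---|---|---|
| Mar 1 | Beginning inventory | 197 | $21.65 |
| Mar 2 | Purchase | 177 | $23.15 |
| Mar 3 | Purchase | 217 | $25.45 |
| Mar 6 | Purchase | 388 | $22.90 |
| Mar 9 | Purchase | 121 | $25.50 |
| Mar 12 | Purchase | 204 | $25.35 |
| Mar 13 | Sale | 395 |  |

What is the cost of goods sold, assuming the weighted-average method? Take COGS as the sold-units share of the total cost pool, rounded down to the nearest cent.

COGS = $9,398.62

Mar 13, sell 395: 395/1304 × $31,027.35 → $9,398.62
Ending inventory (cost pool remaining) = $21,628.73
Check: goods available $31,027.35 = COGS $9,398.62 + ending $21,628.73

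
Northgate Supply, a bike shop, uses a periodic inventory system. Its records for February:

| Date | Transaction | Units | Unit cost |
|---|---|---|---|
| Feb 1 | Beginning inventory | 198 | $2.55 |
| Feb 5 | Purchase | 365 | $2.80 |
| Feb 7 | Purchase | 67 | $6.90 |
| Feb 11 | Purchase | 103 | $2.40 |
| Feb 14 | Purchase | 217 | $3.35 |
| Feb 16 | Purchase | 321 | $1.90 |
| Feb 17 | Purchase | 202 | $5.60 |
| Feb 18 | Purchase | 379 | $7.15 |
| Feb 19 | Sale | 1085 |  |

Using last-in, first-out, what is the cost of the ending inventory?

Ending inventory = $2,350.30

Feb 19, 1085 sold [LIFO — newest first]: 379 @ $7.15 + 202 @ $5.60 + 321 @ $1.90 + 183 @ $3.35 = $5,064.00
Ending inventory: 198 @ $2.55 + 365 @ $2.80 + 67 @ $6.90 + 103 @ $2.40 + 34 @ $3.35 = $2,350.30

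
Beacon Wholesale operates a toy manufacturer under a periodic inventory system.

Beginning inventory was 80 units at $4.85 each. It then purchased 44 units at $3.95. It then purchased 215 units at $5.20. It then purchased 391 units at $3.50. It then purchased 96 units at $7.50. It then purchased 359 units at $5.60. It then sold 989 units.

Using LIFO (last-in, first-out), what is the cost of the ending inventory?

Sale 1 (989) [LIFO — newest first]: 359 @ $5.60 + 96 @ $7.50 + 391 @ $3.50 + 143 @ $5.20 = $4,842.50
Ending inventory: 80 @ $4.85 + 44 @ $3.95 + 72 @ $5.20 = $936.20
Check: goods available $5,778.70 = COGS $4,842.50 + ending $936.20

Ending inventory = $936.20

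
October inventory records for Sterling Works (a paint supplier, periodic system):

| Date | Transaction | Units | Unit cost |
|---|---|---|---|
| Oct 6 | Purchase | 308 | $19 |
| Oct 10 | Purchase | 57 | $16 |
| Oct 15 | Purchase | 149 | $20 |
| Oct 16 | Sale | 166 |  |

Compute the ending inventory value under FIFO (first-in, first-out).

Ending inventory = $6,590

Oct 16, 166 sold [FIFO — oldest first]: 166 @ $19 = $3,154
Ending inventory: 142 @ $19 + 57 @ $16 + 149 @ $20 = $6,590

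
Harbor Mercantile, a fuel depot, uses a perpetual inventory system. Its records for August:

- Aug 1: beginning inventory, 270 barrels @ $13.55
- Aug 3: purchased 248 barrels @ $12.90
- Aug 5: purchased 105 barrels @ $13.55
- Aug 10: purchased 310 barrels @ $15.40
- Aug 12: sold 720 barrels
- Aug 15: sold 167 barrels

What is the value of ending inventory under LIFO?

Ending inventory = $623.30

Aug 12, 720 sold [LIFO — newest first]: 310 @ $15.40 + 105 @ $13.55 + 248 @ $12.90 + 57 @ $13.55 = $10,168.30
Aug 15, 167 sold [LIFO — newest first]: 167 @ $13.55 = $2,262.85
Total COGS = $10,168.30 + $2,262.85 = $12,431.15
Ending inventory: 46 @ $13.55 = $623.30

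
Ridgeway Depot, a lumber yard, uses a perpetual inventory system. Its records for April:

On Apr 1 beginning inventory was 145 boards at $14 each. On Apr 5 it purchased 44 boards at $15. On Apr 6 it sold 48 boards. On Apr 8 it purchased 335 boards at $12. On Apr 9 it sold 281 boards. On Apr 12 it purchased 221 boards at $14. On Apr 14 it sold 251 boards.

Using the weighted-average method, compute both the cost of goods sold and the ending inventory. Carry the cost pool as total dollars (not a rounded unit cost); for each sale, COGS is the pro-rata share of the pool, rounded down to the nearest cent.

After Apr 1: 145 on hand, pool $2,030.00 (≈ $14.0000 each)
After Apr 5: 189 on hand, pool $2,690.00 (≈ $14.2328 each)
Apr 6, sell 48: 48/189 × $2,690.00 → $683.17
After Apr 8: 476 on hand, pool $6,026.83 (≈ $12.6614 each)
Apr 9, sell 281: 281/476 × $6,026.83 → $3,557.85
After Apr 12: 416 on hand, pool $5,562.98 (≈ $13.3725 each)
Apr 14, sell 251: 251/416 × $5,562.98 → $3,356.50
Total COGS = $683.17 + $3,557.85 + $3,356.50 = $7,597.52
Ending inventory (cost pool remaining) = $2,206.48

COGS = $7,597.52; ending inventory = $2,206.48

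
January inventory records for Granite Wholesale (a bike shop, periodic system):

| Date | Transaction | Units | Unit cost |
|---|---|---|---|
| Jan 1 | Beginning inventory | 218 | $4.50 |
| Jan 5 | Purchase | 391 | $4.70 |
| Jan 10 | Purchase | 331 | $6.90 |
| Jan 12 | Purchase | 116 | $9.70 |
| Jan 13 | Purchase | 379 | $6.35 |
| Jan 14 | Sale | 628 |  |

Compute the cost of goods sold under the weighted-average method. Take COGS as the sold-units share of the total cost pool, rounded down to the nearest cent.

Jan 14, sell 628: 628/1435 × $8,634.45 → $3,778.70
Ending inventory (cost pool remaining) = $4,855.75

COGS = $3,778.70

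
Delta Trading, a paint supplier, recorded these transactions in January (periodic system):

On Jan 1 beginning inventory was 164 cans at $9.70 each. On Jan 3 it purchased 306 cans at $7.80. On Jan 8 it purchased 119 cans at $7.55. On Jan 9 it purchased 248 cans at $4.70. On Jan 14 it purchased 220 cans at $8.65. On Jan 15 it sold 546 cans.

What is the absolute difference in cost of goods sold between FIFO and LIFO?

$893.90

FIFO COGS: 164 @ $9.70 + 306 @ $7.80 + 76 @ $7.55 = $4,551.40
LIFO COGS: 220 @ $8.65 + 248 @ $4.70 + 78 @ $7.55 = $3,657.50
Difference = |$4,551.40 − $3,657.50| = $893.90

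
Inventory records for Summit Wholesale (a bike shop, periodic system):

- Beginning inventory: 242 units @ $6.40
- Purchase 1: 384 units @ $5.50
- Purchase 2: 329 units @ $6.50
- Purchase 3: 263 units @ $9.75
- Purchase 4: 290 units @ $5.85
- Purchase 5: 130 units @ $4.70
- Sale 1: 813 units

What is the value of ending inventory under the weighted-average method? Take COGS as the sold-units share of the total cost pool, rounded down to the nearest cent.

Sale 1, sell 813: 813/1638 × $10,671.05 → $5,296.43
Ending inventory (cost pool remaining) = $5,374.62

Ending inventory = $5,374.62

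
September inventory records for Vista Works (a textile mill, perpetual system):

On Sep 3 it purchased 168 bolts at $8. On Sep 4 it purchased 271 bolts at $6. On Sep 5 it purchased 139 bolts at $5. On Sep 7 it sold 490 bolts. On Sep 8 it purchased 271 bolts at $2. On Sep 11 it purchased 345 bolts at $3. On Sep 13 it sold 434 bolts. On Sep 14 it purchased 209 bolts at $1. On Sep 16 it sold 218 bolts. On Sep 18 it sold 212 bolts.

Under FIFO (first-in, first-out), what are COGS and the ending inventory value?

Sep 7, 490 sold [FIFO — oldest first]: 168 @ $8 + 271 @ $6 + 51 @ $5 = $3,225
Sep 13, 434 sold [FIFO — oldest first]: 88 @ $5 + 271 @ $2 + 75 @ $3 = $1,207
Sep 16, 218 sold [FIFO — oldest first]: 218 @ $3 = $654
Sep 18, 212 sold [FIFO — oldest first]: 52 @ $3 + 160 @ $1 = $316
Total COGS = $3,225 + $1,207 + $654 + $316 = $5,402
Ending inventory: 49 @ $1 = $49
Check: goods available $5,451 = COGS $5,402 + ending $49

COGS = $5,402; ending inventory = $49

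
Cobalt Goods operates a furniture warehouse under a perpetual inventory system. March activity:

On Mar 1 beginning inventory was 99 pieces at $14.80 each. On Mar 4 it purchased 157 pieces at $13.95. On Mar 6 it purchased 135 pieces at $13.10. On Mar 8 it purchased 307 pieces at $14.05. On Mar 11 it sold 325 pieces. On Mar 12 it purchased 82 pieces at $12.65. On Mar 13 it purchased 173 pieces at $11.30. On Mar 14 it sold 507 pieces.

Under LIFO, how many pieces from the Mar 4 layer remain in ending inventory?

22

Mar 11, 325 sold [LIFO — newest first]: 307 @ $14.05 + 18 @ $13.10 = $4,549.15
Mar 14, 507 sold [LIFO — newest first]: 173 @ $11.30 + 82 @ $12.65 + 117 @ $13.10 + 135 @ $13.95 = $6,408.15
Total COGS = $4,549.15 + $6,408.15 = $10,957.30
Ending inventory: 99 @ $14.80 + 22 @ $13.95 = $1,772.10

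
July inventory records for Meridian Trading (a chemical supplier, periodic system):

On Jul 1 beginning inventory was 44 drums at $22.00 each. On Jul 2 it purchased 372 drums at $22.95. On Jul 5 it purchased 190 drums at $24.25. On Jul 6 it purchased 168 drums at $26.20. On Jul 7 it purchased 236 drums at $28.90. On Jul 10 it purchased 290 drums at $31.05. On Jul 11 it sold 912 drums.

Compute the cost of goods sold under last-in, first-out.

Jul 11, 912 sold [LIFO — newest first]: 290 @ $31.05 + 236 @ $28.90 + 168 @ $26.20 + 190 @ $24.25 + 28 @ $22.95 = $25,476.60
Ending inventory: 44 @ $22.00 + 344 @ $22.95 = $8,862.80

COGS = $25,476.60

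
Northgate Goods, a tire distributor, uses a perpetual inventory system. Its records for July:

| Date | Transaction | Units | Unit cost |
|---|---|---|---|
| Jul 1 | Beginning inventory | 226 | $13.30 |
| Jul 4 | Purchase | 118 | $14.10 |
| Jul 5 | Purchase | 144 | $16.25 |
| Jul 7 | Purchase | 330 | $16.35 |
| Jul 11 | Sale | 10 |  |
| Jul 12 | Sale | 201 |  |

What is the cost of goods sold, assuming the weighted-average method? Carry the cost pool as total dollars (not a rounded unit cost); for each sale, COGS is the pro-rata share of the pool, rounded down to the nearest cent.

COGS = $3,199.84

After Jul 1: 226 on hand, pool $3,005.80 (≈ $13.3000 each)
After Jul 4: 344 on hand, pool $4,669.60 (≈ $13.5744 each)
After Jul 5: 488 on hand, pool $7,009.60 (≈ $14.3639 each)
After Jul 7: 818 on hand, pool $12,405.10 (≈ $15.1652 each)
Jul 11, sell 10: 10/818 × $12,405.10 → $151.65
Jul 12, sell 201: 201/808 × $12,253.45 → $3,048.19
Total COGS = $151.65 + $3,048.19 = $3,199.84
Ending inventory (cost pool remaining) = $9,205.26
Check: goods available $12,405.10 = COGS $3,199.84 + ending $9,205.26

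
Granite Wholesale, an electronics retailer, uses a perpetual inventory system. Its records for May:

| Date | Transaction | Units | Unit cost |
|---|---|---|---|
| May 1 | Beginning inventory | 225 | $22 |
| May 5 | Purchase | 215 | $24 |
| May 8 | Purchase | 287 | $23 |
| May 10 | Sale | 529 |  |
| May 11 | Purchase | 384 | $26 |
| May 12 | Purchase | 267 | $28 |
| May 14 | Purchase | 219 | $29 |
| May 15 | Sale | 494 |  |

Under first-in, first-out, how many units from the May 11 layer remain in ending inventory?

88

May 10, 529 sold [FIFO — oldest first]: 225 @ $22 + 215 @ $24 + 89 @ $23 = $12,157
May 15, 494 sold [FIFO — oldest first]: 198 @ $23 + 296 @ $26 = $12,250
Total COGS = $12,157 + $12,250 = $24,407
Ending inventory: 88 @ $26 + 267 @ $28 + 219 @ $29 = $16,115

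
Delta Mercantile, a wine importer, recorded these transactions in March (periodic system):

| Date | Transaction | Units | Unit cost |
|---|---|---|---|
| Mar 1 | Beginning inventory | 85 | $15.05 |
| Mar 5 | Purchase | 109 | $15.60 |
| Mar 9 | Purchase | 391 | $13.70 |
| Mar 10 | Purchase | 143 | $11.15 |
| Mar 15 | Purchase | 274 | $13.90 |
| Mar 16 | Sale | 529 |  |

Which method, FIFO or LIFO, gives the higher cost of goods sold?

FIFO COGS: 85 @ $15.05 + 109 @ $15.60 + 335 @ $13.70 = $7,569.15
LIFO COGS: 274 @ $13.90 + 143 @ $11.15 + 112 @ $13.70 = $6,937.45

FIFO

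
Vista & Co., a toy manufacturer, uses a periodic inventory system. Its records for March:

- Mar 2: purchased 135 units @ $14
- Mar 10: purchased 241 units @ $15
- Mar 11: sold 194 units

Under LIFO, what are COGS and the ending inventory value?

Mar 11, 194 sold [LIFO — newest first]: 194 @ $15 = $2,910
Ending inventory: 135 @ $14 + 47 @ $15 = $2,595

COGS = $2,910; ending inventory = $2,595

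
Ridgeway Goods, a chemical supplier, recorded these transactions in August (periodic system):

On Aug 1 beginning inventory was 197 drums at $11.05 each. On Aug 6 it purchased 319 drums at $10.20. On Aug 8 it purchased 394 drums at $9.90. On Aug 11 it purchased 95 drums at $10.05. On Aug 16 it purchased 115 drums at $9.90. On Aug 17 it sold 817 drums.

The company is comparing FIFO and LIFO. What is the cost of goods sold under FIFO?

FIFO COGS: 197 @ $11.05 + 319 @ $10.20 + 301 @ $9.90 = $8,410.55
LIFO COGS: 115 @ $9.90 + 95 @ $10.05 + 394 @ $9.90 + 213 @ $10.20 = $8,166.45

COGS = $8,410.55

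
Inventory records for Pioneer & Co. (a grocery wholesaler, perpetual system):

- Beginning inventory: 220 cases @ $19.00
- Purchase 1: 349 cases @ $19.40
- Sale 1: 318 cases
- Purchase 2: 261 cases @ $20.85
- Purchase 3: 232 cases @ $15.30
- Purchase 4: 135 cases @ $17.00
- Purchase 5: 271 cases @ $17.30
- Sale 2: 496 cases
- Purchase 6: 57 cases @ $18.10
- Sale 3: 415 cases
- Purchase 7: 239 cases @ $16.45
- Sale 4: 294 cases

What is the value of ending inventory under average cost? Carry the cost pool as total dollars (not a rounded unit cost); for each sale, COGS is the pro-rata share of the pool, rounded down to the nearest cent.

After Beginning: 220 on hand, pool $4,180.00 (≈ $19.0000 each)
After Purchase 1: 569 on hand, pool $10,950.60 (≈ $19.2453 each)
Sale 1, sell 318: 318/569 × $10,950.60 → $6,120.01
After Purchase 2: 512 on hand, pool $10,272.44 (≈ $20.0634 each)
After Purchase 3: 744 on hand, pool $13,822.04 (≈ $18.5780 each)
After Purchase 4: 879 on hand, pool $16,117.04 (≈ $18.3357 each)
After Purchase 5: 1150 on hand, pool $20,805.34 (≈ $18.0916 each)
Sale 2, sell 496: 496/1150 × $20,805.34 → $8,973.43
After Purchase 6: 711 on hand, pool $12,863.61 (≈ $18.0923 each)
Sale 3, sell 415: 415/711 × $12,863.61 → $7,508.29
After Purchase 7: 535 on hand, pool $9,286.87 (≈ $17.3586 each)
Sale 4, sell 294: 294/535 × $9,286.87 → $5,103.43
Total COGS = $6,120.01 + $8,973.43 + $7,508.29 + $5,103.43 = $27,705.16
Ending inventory (cost pool remaining) = $4,183.44
Check: goods available $31,888.60 = COGS $27,705.16 + ending $4,183.44

Ending inventory = $4,183.44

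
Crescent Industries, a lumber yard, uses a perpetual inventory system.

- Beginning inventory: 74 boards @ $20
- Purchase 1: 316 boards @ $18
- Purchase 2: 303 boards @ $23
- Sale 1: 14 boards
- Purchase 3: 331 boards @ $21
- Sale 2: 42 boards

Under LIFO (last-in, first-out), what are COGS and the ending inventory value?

COGS = $1,204; ending inventory = $19,884

Sale 1 (14) [LIFO — newest first]: 14 @ $23 = $322
Sale 2 (42) [LIFO — newest first]: 42 @ $21 = $882
Total COGS = $322 + $882 = $1,204
Ending inventory: 74 @ $20 + 316 @ $18 + 289 @ $23 + 289 @ $21 = $19,884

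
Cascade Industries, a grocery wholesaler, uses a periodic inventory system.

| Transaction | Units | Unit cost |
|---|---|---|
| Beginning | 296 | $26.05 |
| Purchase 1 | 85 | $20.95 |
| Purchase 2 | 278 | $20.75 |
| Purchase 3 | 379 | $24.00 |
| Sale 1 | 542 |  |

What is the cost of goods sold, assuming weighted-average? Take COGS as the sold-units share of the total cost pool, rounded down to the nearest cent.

COGS = $12,717.70

Sale 1, sell 542: 542/1038 × $24,356.05 → $12,717.70
Ending inventory (cost pool remaining) = $11,638.35
Check: goods available $24,356.05 = COGS $12,717.70 + ending $11,638.35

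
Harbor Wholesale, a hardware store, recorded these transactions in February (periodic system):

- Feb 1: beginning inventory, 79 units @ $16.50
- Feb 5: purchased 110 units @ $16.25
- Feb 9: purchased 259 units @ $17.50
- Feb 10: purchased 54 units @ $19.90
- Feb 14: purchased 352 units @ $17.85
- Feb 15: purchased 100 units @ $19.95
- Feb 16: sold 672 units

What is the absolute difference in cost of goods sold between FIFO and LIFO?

FIFO COGS: 79 @ $16.50 + 110 @ $16.25 + 259 @ $17.50 + 54 @ $19.90 + 170 @ $17.85 = $11,732.60
LIFO COGS: 100 @ $19.95 + 352 @ $17.85 + 54 @ $19.90 + 166 @ $17.50 = $12,257.80
Difference = |$11,732.60 − $12,257.80| = $525.20

$525.20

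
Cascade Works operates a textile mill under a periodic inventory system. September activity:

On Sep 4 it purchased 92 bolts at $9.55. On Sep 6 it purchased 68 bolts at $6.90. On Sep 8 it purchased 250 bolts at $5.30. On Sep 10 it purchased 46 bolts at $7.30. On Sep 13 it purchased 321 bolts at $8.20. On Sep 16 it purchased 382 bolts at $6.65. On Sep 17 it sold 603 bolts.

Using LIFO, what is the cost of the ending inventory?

Sep 17, 603 sold [LIFO — newest first]: 382 @ $6.65 + 221 @ $8.20 = $4,352.50
Ending inventory: 92 @ $9.55 + 68 @ $6.90 + 250 @ $5.30 + 46 @ $7.30 + 100 @ $8.20 = $3,828.60
Check: goods available $8,181.10 = COGS $4,352.50 + ending $3,828.60

Ending inventory = $3,828.60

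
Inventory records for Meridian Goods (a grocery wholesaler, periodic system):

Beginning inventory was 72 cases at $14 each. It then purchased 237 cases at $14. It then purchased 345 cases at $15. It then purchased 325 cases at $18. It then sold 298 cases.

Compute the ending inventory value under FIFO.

Sale 1 (298) [FIFO — oldest first]: 72 @ $14 + 226 @ $14 = $4,172
Ending inventory: 11 @ $14 + 345 @ $15 + 325 @ $18 = $11,179

Ending inventory = $11,179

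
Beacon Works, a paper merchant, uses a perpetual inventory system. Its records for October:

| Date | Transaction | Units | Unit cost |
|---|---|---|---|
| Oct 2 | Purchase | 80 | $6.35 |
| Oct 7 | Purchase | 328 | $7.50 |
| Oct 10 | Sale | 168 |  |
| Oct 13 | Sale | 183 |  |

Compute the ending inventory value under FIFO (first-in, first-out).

Ending inventory = $427.50

Oct 10, 168 sold [FIFO — oldest first]: 80 @ $6.35 + 88 @ $7.50 = $1,168.00
Oct 13, 183 sold [FIFO — oldest first]: 183 @ $7.50 = $1,372.50
Total COGS = $1,168.00 + $1,372.50 = $2,540.50
Ending inventory: 57 @ $7.50 = $427.50
Check: goods available $2,968.00 = COGS $2,540.50 + ending $427.50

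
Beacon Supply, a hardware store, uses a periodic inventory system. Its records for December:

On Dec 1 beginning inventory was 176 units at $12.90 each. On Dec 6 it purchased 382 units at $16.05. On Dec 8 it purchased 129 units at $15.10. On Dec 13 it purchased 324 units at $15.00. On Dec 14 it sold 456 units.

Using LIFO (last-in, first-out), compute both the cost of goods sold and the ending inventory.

COGS = $6,856.05; ending inventory = $8,353.35

Dec 14, 456 sold [LIFO — newest first]: 324 @ $15.00 + 129 @ $15.10 + 3 @ $16.05 = $6,856.05
Ending inventory: 176 @ $12.90 + 379 @ $16.05 = $8,353.35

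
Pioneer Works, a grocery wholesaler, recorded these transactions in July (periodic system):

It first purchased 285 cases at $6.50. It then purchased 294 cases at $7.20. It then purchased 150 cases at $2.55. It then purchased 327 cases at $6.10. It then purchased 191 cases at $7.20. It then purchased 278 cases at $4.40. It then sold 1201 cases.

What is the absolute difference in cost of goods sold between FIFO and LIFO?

$578.90

FIFO COGS: 285 @ $6.50 + 294 @ $7.20 + 150 @ $2.55 + 327 @ $6.10 + 145 @ $7.20 = $7,390.50
LIFO COGS: 278 @ $4.40 + 191 @ $7.20 + 327 @ $6.10 + 150 @ $2.55 + 255 @ $7.20 = $6,811.60
Difference = |$7,390.50 − $6,811.60| = $578.90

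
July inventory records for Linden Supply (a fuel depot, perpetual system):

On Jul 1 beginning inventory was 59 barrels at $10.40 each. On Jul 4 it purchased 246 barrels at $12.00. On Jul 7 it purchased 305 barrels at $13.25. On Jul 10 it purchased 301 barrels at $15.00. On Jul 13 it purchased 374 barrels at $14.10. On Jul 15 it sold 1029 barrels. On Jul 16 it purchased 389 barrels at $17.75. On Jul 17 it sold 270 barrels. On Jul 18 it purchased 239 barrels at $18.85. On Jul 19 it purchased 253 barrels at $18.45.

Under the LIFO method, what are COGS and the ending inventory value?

Jul 15, 1029 sold [LIFO — newest first]: 374 @ $14.10 + 301 @ $15.00 + 305 @ $13.25 + 49 @ $12.00 = $14,417.65
Jul 17, 270 sold [LIFO — newest first]: 270 @ $17.75 = $4,792.50
Total COGS = $14,417.65 + $4,792.50 = $19,210.15
Ending inventory: 59 @ $10.40 + 197 @ $12.00 + 119 @ $17.75 + 239 @ $18.85 + 253 @ $18.45 = $14,262.85
Check: goods available $33,473.00 = COGS $19,210.15 + ending $14,262.85

COGS = $19,210.15; ending inventory = $14,262.85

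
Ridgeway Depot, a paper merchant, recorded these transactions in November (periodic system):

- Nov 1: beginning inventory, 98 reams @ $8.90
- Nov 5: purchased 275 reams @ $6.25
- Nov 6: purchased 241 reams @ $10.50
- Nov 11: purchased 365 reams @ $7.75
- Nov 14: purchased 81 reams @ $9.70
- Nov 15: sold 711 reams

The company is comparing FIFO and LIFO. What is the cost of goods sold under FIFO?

FIFO COGS: 98 @ $8.90 + 275 @ $6.25 + 241 @ $10.50 + 97 @ $7.75 = $5,873.20
LIFO COGS: 81 @ $9.70 + 365 @ $7.75 + 241 @ $10.50 + 24 @ $6.25 = $6,294.95

COGS = $5,873.20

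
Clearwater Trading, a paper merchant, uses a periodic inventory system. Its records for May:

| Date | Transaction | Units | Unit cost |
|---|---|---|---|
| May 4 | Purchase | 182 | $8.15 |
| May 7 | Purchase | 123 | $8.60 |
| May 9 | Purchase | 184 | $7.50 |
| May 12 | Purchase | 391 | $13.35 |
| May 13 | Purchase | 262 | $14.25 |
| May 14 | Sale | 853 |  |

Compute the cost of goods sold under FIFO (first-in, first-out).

May 14, 853 sold [FIFO — oldest first]: 182 @ $8.15 + 123 @ $8.60 + 184 @ $7.50 + 364 @ $13.35 = $8,780.50
Ending inventory: 27 @ $13.35 + 262 @ $14.25 = $4,093.95
Check: goods available $12,874.45 = COGS $8,780.50 + ending $4,093.95

COGS = $8,780.50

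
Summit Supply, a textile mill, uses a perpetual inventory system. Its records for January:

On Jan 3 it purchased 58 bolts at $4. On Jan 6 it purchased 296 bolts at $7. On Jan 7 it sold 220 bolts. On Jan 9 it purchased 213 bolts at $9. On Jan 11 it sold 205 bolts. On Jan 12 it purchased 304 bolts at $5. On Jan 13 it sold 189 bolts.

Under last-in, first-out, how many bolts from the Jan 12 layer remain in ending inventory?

115

Jan 7, 220 sold [LIFO — newest first]: 220 @ $7 = $1,540
Jan 11, 205 sold [LIFO — newest first]: 205 @ $9 = $1,845
Jan 13, 189 sold [LIFO — newest first]: 189 @ $5 = $945
Total COGS = $1,540 + $1,845 + $945 = $4,330
Ending inventory: 58 @ $4 + 76 @ $7 + 8 @ $9 + 115 @ $5 = $1,411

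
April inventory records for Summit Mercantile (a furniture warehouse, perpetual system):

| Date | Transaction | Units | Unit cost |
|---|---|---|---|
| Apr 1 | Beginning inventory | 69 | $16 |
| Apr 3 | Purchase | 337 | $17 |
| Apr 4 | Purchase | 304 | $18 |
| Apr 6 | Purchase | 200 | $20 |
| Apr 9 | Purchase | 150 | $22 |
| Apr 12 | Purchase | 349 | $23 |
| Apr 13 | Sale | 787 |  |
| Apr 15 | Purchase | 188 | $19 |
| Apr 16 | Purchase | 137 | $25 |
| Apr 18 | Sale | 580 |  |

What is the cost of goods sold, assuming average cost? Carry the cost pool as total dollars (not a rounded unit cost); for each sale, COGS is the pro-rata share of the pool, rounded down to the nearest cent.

After Apr 1: 69 on hand, pool $1,104.00 (≈ $16.0000 each)
After Apr 3: 406 on hand, pool $6,833.00 (≈ $16.8300 each)
After Apr 4: 710 on hand, pool $12,305.00 (≈ $17.3310 each)
After Apr 6: 910 on hand, pool $16,305.00 (≈ $17.9176 each)
After Apr 9: 1060 on hand, pool $19,605.00 (≈ $18.4953 each)
After Apr 12: 1409 on hand, pool $27,632.00 (≈ $19.6111 each)
Apr 13, sell 787: 787/1409 × $27,632.00 → $15,433.91
After Apr 15: 810 on hand, pool $15,770.09 (≈ $19.4692 each)
After Apr 16: 947 on hand, pool $19,195.09 (≈ $20.2694 each)
Apr 18, sell 580: 580/947 × $19,195.09 → $11,756.23
Total COGS = $15,433.91 + $11,756.23 = $27,190.14
Ending inventory (cost pool remaining) = $7,438.86

COGS = $27,190.14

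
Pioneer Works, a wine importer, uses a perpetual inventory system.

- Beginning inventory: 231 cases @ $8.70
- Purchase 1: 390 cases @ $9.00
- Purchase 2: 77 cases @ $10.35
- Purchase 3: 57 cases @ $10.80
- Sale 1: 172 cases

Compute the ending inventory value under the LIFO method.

Sale 1 (172) [LIFO — newest first]: 57 @ $10.80 + 77 @ $10.35 + 38 @ $9.00 = $1,754.55
Ending inventory: 231 @ $8.70 + 352 @ $9.00 = $5,177.70
Check: goods available $6,932.25 = COGS $1,754.55 + ending $5,177.70

Ending inventory = $5,177.70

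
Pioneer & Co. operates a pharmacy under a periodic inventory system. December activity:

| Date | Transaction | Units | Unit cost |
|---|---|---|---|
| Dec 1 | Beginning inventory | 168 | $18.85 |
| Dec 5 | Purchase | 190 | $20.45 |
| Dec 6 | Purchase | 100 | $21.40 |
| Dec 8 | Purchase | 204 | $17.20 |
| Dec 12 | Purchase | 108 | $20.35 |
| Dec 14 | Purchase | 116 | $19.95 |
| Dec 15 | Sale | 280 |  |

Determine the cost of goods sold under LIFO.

Dec 15, 280 sold [LIFO — newest first]: 116 @ $19.95 + 108 @ $20.35 + 56 @ $17.20 = $5,475.20
Ending inventory: 168 @ $18.85 + 190 @ $20.45 + 100 @ $21.40 + 148 @ $17.20 = $11,737.90

COGS = $5,475.20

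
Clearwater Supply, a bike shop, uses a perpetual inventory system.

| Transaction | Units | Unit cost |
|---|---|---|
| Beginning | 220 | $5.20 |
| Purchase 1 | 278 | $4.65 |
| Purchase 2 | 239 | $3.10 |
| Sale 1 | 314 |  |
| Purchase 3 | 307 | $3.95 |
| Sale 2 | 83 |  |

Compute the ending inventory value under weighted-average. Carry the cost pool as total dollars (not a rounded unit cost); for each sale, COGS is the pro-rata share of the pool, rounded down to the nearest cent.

Ending inventory = $2,691.20

After Beginning: 220 on hand, pool $1,144.00 (≈ $5.2000 each)
After Purchase 1: 498 on hand, pool $2,436.70 (≈ $4.8930 each)
After Purchase 2: 737 on hand, pool $3,177.60 (≈ $4.3115 each)
Sale 1, sell 314: 314/737 × $3,177.60 → $1,353.82
After Purchase 3: 730 on hand, pool $3,036.43 (≈ $4.1595 each)
Sale 2, sell 83: 83/730 × $3,036.43 → $345.23
Total COGS = $1,353.82 + $345.23 = $1,699.05
Ending inventory (cost pool remaining) = $2,691.20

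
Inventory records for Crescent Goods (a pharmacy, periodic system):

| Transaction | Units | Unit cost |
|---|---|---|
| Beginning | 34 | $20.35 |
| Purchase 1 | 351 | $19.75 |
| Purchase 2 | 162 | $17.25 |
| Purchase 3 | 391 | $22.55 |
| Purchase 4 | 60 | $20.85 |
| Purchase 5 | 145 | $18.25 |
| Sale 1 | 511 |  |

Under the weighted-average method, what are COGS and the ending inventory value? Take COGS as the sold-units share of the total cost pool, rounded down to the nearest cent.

COGS = $10,342.02; ending inventory = $12,790.93

Sale 1, sell 511: 511/1143 × $23,132.95 → $10,342.02
Ending inventory (cost pool remaining) = $12,790.93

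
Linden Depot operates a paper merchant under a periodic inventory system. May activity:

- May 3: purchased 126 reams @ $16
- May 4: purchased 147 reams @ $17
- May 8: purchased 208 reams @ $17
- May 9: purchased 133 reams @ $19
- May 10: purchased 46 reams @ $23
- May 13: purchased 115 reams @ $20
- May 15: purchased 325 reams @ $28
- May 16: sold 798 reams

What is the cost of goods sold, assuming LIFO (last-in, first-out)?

COGS = $18,028

May 16, 798 sold [LIFO — newest first]: 325 @ $28 + 115 @ $20 + 46 @ $23 + 133 @ $19 + 179 @ $17 = $18,028
Ending inventory: 126 @ $16 + 147 @ $17 + 29 @ $17 = $5,008
Check: goods available $23,036 = COGS $18,028 + ending $5,008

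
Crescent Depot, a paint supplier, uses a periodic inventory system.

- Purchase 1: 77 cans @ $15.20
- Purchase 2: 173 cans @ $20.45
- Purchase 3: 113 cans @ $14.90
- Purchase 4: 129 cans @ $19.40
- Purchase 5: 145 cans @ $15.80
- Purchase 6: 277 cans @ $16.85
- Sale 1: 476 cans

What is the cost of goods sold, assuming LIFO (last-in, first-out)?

COGS = $8,006.05

Sale 1 (476) [LIFO — newest first]: 277 @ $16.85 + 145 @ $15.80 + 54 @ $19.40 = $8,006.05
Ending inventory: 77 @ $15.20 + 173 @ $20.45 + 113 @ $14.90 + 75 @ $19.40 = $7,846.95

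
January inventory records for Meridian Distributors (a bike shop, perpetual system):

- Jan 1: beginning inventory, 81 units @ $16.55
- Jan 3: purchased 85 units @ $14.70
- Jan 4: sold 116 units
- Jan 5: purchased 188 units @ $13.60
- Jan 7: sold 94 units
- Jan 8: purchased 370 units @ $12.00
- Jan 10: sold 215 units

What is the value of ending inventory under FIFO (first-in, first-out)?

Ending inventory = $3,588.00

Jan 4, 116 sold [FIFO — oldest first]: 81 @ $16.55 + 35 @ $14.70 = $1,855.05
Jan 7, 94 sold [FIFO — oldest first]: 50 @ $14.70 + 44 @ $13.60 = $1,333.40
Jan 10, 215 sold [FIFO — oldest first]: 144 @ $13.60 + 71 @ $12.00 = $2,810.40
Total COGS = $1,855.05 + $1,333.40 + $2,810.40 = $5,998.85
Ending inventory: 299 @ $12.00 = $3,588.00
Check: goods available $9,586.85 = COGS $5,998.85 + ending $3,588.00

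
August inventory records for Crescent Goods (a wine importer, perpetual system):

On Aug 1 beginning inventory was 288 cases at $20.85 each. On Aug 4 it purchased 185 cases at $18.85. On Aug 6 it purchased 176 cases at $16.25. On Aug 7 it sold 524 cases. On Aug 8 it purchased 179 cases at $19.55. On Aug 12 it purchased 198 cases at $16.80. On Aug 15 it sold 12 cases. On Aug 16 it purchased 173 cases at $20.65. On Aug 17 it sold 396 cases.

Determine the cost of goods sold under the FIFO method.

Aug 7, 524 sold [FIFO — oldest first]: 288 @ $20.85 + 185 @ $18.85 + 51 @ $16.25 = $10,320.80
Aug 15, 12 sold [FIFO — oldest first]: 12 @ $16.25 = $195.00
Aug 17, 396 sold [FIFO — oldest first]: 113 @ $16.25 + 179 @ $19.55 + 104 @ $16.80 = $7,082.90
Total COGS = $10,320.80 + $195.00 + $7,082.90 = $17,598.70
Ending inventory: 94 @ $16.80 + 173 @ $20.65 = $5,151.65
Check: goods available $22,750.35 = COGS $17,598.70 + ending $5,151.65

COGS = $17,598.70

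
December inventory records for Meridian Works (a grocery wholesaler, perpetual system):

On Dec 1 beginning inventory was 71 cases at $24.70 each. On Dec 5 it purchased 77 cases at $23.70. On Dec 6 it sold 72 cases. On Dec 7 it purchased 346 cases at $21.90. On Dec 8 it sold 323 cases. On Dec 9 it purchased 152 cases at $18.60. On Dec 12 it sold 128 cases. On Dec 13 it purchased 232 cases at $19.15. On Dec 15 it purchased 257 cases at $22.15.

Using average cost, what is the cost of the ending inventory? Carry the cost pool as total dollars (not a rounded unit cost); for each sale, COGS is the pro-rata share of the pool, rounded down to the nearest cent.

Ending inventory = $12,603.17

After Dec 1: 71 on hand, pool $1,753.70 (≈ $24.7000 each)
After Dec 5: 148 on hand, pool $3,578.60 (≈ $24.1797 each)
Dec 6, sell 72: 72/148 × $3,578.60 → $1,740.94
After Dec 7: 422 on hand, pool $9,415.06 (≈ $22.3106 each)
Dec 8, sell 323: 323/422 × $9,415.06 → $7,206.31
After Dec 9: 251 on hand, pool $5,035.95 (≈ $20.0635 each)
Dec 12, sell 128: 128/251 × $5,035.95 → $2,568.13
After Dec 13: 355 on hand, pool $6,910.62 (≈ $19.4665 each)
After Dec 15: 612 on hand, pool $12,603.17 (≈ $20.5934 each)
Total COGS = $1,740.94 + $7,206.31 + $2,568.13 = $11,515.38
Ending inventory (cost pool remaining) = $12,603.17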